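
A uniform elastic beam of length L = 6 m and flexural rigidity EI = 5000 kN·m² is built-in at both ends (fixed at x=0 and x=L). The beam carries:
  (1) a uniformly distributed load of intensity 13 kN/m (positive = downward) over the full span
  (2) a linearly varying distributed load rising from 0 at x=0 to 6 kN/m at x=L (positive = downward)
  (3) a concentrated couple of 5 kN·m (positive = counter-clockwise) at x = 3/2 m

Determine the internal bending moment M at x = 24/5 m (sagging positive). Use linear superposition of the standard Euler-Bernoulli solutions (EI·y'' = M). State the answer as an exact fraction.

Load 1 — uniform load w=13 kN/m over full span:
  M_1 = wLx/2 - wL²/12 - wx²/2 = 13·6·(24/5)/2 - 13·6²/12 - 13·(24/5)²/2 = -39/25 kN·m
Load 2 — triangular load w₀=6 kN/m (0→w₀ over full span):
  M_2 = 3w₀Lx/20 - w₀L²/30 - w₀x³/(6L) = 3·6·6·(24/5)/20 - 6·6²/30 - 6·(24/5)³/(6·6) = 36/125 kN·m
Load 3 — applied couple M₀=5 kN·m at a=3/2 m (b=L-a=9/2):
  M_3 = R_Ax - M_A - M₀  [x>a] with R_A=15/16, M_A=-15/16 = (15/16)·(24/5) - (-15/16) - 5 = 7/16 kN·m
Superposition: M = Σ M_i = -1669/2000 kN·m ≈ -0.834500 kN·m

M(24/5) = -1669/2000 kN·m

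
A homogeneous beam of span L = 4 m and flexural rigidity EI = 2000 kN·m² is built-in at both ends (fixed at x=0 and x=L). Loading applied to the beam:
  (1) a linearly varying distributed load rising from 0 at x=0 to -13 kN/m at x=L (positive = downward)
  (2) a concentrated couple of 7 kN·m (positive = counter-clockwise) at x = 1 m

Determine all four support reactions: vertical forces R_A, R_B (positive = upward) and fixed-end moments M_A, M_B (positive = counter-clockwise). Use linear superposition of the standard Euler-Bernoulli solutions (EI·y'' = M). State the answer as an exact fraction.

Load 1 — triangular load w₀=-13 kN/m (0→w₀ over full span):
  R_A = 3w₀L/20 = 3·(-13)·4/20 = -39/5 kN
  M_A = w₀L²/30 = (-13)·4²/30 = -104/15 kN·m
  R_B = 7w₀L/20 = 7·(-13)·4/20 = -91/5 kN
  M_B = -w₀L²/20 = -(-13)·4²/20 = 52/5 kN·m
Load 2 — applied couple M₀=7 kN·m at a=1 m (b=L-a=3):
  R_A = 6M₀ab/L³ = 6·7·1·3/4³ = 63/32 kN
  M_A = M₀b(2a-b)/L² = 7·3·(2·1-3)/4² = -21/16 kN·m
  R_B = -6M₀ab/L³ = -6·7·1·3/4³ = -63/32 kN
  M_B = M₀a(2b-a)/L² = 7·1·(2·3-1)/4² = 35/16 kN·m
Superposition: R_A = -933/160 kN, M_A = -1979/240 kN·m, R_B = -3227/160 kN, M_B = 1007/80 kN·m

R_A = -933/160 kN, M_A = -1979/240 kN·m, R_B = -3227/160 kN, M_B = 1007/80 kN·m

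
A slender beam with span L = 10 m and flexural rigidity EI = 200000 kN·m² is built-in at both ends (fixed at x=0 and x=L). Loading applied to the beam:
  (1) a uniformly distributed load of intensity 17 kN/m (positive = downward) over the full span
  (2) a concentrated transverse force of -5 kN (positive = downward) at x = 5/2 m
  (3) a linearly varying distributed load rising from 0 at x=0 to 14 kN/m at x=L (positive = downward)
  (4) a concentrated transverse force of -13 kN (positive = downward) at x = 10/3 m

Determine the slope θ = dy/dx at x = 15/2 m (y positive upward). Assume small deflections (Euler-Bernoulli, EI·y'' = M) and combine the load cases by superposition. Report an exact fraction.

Load 1 — uniform load w=17 kN/m over full span:
  θ_1 = -wx(L-x)(L-2x)/(12EI) = -17·(15/2)·(10-(15/2))·(10-2·(15/2))/(12·200000) = 17/25600 rad
Load 2 — point force P=-5 kN at a=5/2 m (b=L-a=15/2):
  θ_2 = Pa²(L-x)(2bL-(3b+a)(L-x))/(2L³EI)  [x>a] = (-5)·(5/2)²·(10-(15/2))·(2·(15/2)·10-(3·(15/2)+(5/2))·(10-(15/2)))/(2·10³·200000) = -7/409600 rad
Load 3 — triangular load w₀=14 kN/m (0→w₀ over full span):
  θ_3 = -w₀(2x(L-x)(L-2x)(x+2L)+x²(L-x)²)/(120LEI) = -14·(2·(15/2)·(10-(15/2))·(10-2·(15/2))·((15/2)+2·10)+(15/2)²·(10-(15/2))²)/(120·10·200000) = 287/1024000 rad
Load 4 — point force P=-13 kN at a=10/3 m (b=L-a=20/3):
  θ_4 = Pa²(L-x)(2bL-(3b+a)(L-x))/(2L³EI)  [x>a] = (-13)·(10/3)²·(10-(15/2))·(2·(20/3)·10-(3·(20/3)+(10/3))·(10-(15/2)))/(2·10³·200000) = -13/192000 rad
Superposition: θ = Σ θ_i = 5281/6144000 rad ≈ 0.000860 rad

θ(15/2) = 5281/6144000 rad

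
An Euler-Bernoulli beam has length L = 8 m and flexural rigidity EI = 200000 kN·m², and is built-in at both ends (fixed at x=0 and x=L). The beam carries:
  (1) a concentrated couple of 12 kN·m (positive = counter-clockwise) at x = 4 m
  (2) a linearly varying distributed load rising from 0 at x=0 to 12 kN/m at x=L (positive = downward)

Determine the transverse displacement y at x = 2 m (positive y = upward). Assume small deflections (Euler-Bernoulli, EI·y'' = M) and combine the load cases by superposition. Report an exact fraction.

y(2) = -177/1000000 m

Load 1 — applied couple M₀=12 kN·m at a=4 m (b=L-a=4):
  y_1 = (R_Ax³/6 - M_Ax²/2)/EI  [x≤a] with R_A=9/4, M_A=3 = ((9/4)·2³/6 - 3·2²/2)/200000 = -3/200000 m
Load 2 — triangular load w₀=12 kN/m (0→w₀ over full span):
  y_2 = -w₀x²(L-x)²(x+2L)/(120LEI) = -12·2²·(8-2)²·(2+2·8)/(120·8·200000) = -81/500000 m
Superposition: y = Σ y_i = -177/1000000 m ≈ -0.000177 m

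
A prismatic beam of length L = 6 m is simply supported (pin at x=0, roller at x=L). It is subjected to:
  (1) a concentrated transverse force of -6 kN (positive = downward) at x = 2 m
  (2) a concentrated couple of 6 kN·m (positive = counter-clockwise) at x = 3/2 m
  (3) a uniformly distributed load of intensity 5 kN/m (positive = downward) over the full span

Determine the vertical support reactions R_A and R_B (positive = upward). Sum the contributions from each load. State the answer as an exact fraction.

R_A = 12 kN, R_B = 12 kN

Load 1 — point force P=-6 kN at a=2 m (b=L-a=4):
  R_A = Pb/L = (-6)·4/6 = -4 kN
  R_B = Pa/L = (-6)·2/6 = -2 kN
Load 2 — applied couple M₀=6 kN·m at a=3/2 m (b=L-a=9/2):
  R_A = M₀/L = 6/6 = 1 kN
  R_B = -M₀/L = -6/6 = -1 kN
Load 3 — uniform load w=5 kN/m over full span:
  R_A = wL/2 = 5·6/2 = 15 kN
  R_B = wL/2 = 5·6/2 = 15 kN
Superposition: R_A = 12 kN, R_B = 12 kN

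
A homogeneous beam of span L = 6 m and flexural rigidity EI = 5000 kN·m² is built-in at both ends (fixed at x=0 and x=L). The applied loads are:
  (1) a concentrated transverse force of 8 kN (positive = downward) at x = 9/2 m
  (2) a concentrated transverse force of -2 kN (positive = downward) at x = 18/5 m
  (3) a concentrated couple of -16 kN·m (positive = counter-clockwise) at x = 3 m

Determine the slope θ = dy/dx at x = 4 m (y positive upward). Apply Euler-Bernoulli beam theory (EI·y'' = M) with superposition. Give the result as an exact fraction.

Load 1 — point force P=8 kN at a=9/2 m (b=L-a=3/2):
  θ_1 = -Pb²x(2aL-(3a+b)x)/(2L³EI)  [x≤a] = -8·(3/2)²·4·(2·(9/2)·6-(3·(9/2)+(3/2))·4)/(2·6³·5000) = 1/5000 rad
Load 2 — point force P=-2 kN at a=18/5 m (b=L-a=12/5):
  θ_2 = Pa²(L-x)(2bL-(3b+a)(L-x))/(2L³EI)  [x>a] = (-2)·(18/5)²·(6-4)·(2·(12/5)·6-(3·(12/5)+(18/5))·(6-4))/(2·6³·5000) = -27/156250 rad
Load 3 — applied couple M₀=-16 kN·m at a=3 m (b=L-a=3):
  θ_3 = (R_Ax²/2 - M_Ax - M₀(x-a))/EI  [x>a] with R_A=-4, M_A=-4 = ((-4)·4²/2 - (-4)·4 - (-16)·(4-3))/5000 = 0 rad
Superposition: θ = Σ θ_i = 17/625000 rad ≈ 0.000027 rad

θ(4) = 17/625000 rad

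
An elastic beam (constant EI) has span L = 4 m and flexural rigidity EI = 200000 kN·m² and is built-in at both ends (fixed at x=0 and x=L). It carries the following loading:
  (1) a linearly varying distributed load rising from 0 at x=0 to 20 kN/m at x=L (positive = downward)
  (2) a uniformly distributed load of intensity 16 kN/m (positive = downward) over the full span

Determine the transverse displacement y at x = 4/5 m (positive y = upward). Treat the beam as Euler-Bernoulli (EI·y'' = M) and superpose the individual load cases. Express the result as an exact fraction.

Load 1 — triangular load w₀=20 kN/m (0→w₀ over full span):
  y_1 = -w₀x²(L-x)²(x+2L)/(120LEI) = -20·(4/5)²·(4-(4/5))²·((4/5)+2·4)/(120·4·200000) = -352/29296875 m
Load 2 — uniform load w=16 kN/m over full span:
  y_2 = -wx²(L-x)²/(24EI) = -16·(4/5)²·(4-(4/5))²/(24·200000) = -128/5859375 m
Superposition: y = Σ y_i = -992/29296875 m ≈ -0.000034 m

y(4/5) = -992/29296875 m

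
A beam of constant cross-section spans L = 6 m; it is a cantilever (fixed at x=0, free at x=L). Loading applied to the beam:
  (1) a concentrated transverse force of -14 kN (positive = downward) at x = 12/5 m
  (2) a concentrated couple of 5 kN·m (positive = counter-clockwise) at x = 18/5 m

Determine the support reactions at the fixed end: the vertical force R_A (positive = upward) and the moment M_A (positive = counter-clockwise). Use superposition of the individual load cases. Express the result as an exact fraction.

R_A = -14 kN, M_A = -193/5 kN·m

Load 1 — point force P=-14 kN at a=12/5 m (b=L-a=18/5):
  R_A = P = (-14) = -14 kN
  M_A = Pa = (-14)·(12/5) = -168/5 kN·m
Load 2 — applied couple M₀=5 kN·m at a=18/5 m (b=L-a=12/5):
  R_A = 0 kN
  M_A = -M₀ = -5 kN·m
Superposition: R_A = -14 kN, M_A = -193/5 kN·m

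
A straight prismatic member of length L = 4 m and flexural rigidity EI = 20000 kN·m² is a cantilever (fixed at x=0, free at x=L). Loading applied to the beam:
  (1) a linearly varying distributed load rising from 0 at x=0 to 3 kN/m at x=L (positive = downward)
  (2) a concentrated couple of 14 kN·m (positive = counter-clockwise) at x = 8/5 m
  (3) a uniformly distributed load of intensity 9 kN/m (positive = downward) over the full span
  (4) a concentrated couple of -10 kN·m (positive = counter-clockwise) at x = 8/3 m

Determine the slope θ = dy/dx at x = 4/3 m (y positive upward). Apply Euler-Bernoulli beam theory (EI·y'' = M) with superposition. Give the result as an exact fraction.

Load 1 — triangular load w₀=3 kN/m (0→w₀ over full span):
  θ_1 = (w₀Lx²/4-w₀L²x/3-w₀x⁴/(24L))/EI = (3·4·(4/3)²/4-3·4²·(4/3)/3-3·(4/3)⁴/(24·4))/20000 = -163/202500 rad
Load 2 — applied couple M₀=14 kN·m at a=8/5 m (b=L-a=12/5):
  θ_2 = M₀x/EI  [x≤a] = 14·(4/3)/20000 = 7/7500 rad
Load 3 — uniform load w=9 kN/m over full span:
  θ_3 = -wx(x²-3Lx+3L²)/(6EI) = -9·(4/3)·((4/3)²-3·4·(4/3)+3·4²)/(6·20000) = -19/5625 rad
Load 4 — applied couple M₀=-10 kN·m at a=8/3 m (b=L-a=4/3):
  θ_4 = M₀x/EI  [x≤a] = (-10)·(4/3)/20000 = -1/1500 rad
Superposition: θ = Σ θ_i = -793/202500 rad ≈ -0.003916 rad

θ(4/3) = -793/202500 rad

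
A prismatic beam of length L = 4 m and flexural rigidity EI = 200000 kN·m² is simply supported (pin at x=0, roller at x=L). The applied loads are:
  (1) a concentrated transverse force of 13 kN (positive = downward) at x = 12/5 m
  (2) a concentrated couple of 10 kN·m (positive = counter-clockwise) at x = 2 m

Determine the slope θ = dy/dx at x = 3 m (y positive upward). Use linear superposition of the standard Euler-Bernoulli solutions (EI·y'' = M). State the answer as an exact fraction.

Load 1 — point force P=13 kN at a=12/5 m (b=L-a=8/5):
  θ_1 = -Pa(2L²-6Lx+3x²+a²)/(6LEI)  [x>a] = -13·(12/5)·(2·4²-6·4·3+3·3²+(12/5)²)/(6·4·200000) = 2353/50000000 rad
Load 2 — applied couple M₀=10 kN·m at a=2 m (b=L-a=2):
  θ_2 = (M₀x²/(2L)-M₀(x-a)+C₁)/EI  [x>a] with C₁=M₀(3b²-L²)/(6L)=-5/3 = (10·3²/(2·4)-10·(3-2)+(-5/3))/200000 = -1/480000 rad
Superposition: θ = Σ θ_i = 13493/300000000 rad ≈ 0.000045 rad

θ(3) = 13493/300000000 rad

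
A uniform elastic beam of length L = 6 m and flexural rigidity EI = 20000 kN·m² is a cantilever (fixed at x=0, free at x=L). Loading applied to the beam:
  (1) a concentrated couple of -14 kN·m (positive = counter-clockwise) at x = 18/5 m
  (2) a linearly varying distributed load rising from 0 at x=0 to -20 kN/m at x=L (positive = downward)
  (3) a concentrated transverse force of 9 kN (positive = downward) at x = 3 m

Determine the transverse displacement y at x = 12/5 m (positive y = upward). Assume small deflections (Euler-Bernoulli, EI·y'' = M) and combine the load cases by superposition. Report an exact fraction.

Load 1 — applied couple M₀=-14 kN·m at a=18/5 m (b=L-a=12/5):
  y_1 = M₀x²/(2EI)  [x≤a] = (-14)·(12/5)²/(2·20000) = -63/31250 m
Load 2 — triangular load w₀=-20 kN/m (0→w₀ over full span):
  y_2 = (w₀Lx³/12-w₀L²x²/6-w₀x⁵/(120L))/EI = ((-20)·6·(12/5)³/12-(-20)·6²·(12/5)²/6-(-20)·(12/5)⁵/(120·6))/20000 = 54216/1953125 m
Load 3 — point force P=9 kN at a=3 m (b=L-a=3):
  y_3 = -Px²(3a-x)/(6EI)  [x≤a] = -9·(12/5)²·(3·3-(12/5))/(6·20000) = -891/312500 m
Superposition: y = Σ y_i = 178839/7812500 m ≈ 0.022891 m

y(12/5) = 178839/7812500 m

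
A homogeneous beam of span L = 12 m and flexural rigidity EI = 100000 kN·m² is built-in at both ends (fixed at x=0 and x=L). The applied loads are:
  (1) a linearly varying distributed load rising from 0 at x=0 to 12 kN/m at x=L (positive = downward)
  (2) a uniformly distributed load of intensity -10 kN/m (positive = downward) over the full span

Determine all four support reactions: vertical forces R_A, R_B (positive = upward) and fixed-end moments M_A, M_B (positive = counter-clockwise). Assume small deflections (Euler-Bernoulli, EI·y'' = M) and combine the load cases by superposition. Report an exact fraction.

Load 1 — triangular load w₀=12 kN/m (0→w₀ over full span):
  R_A = 3w₀L/20 = 3·12·12/20 = 108/5 kN
  M_A = w₀L²/30 = 12·12²/30 = 288/5 kN·m
  R_B = 7w₀L/20 = 7·12·12/20 = 252/5 kN
  M_B = -w₀L²/20 = -12·12²/20 = -432/5 kN·m
Load 2 — uniform load w=-10 kN/m over full span:
  R_A = wL/2 = (-10)·12/2 = -60 kN
  M_A = wL²/12 = (-10)·12²/12 = -120 kN·m
  R_B = wL/2 = (-10)·12/2 = -60 kN
  M_B = -wL²/12 = -(-10)·12²/12 = 120 kN·m
Superposition: R_A = -192/5 kN, M_A = -312/5 kN·m, R_B = -48/5 kN, M_B = 168/5 kN·m

R_A = -192/5 kN, M_A = -312/5 kN·m, R_B = -48/5 kN, M_B = 168/5 kN·m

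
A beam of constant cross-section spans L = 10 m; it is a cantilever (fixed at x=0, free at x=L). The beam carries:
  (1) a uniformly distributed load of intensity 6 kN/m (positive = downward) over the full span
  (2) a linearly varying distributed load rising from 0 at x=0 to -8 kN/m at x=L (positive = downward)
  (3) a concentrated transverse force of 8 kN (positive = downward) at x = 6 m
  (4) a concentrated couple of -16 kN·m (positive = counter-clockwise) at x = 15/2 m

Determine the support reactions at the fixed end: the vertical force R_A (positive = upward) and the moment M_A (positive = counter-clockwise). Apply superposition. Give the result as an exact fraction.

Load 1 — uniform load w=6 kN/m over full span:
  R_A = wL = 6·10 = 60 kN
  M_A = wL²/2 = 6·10²/2 = 300 kN·m
Load 2 — triangular load w₀=-8 kN/m (0→w₀ over full span):
  R_A = w₀L/2 = (-8)·10/2 = -40 kN
  M_A = w₀L²/3 = (-8)·10²/3 = -800/3 kN·m
Load 3 — point force P=8 kN at a=6 m (b=L-a=4):
  R_A = P = 8 kN
  M_A = Pa = 8·6 = 48 kN·m
Load 4 — applied couple M₀=-16 kN·m at a=15/2 m (b=L-a=5/2):
  R_A = 0 kN
  M_A = -M₀ = -(-16) = 16 kN·m
Superposition: R_A = 28 kN, M_A = 292/3 kN·m

R_A = 28 kN, M_A = 292/3 kN·m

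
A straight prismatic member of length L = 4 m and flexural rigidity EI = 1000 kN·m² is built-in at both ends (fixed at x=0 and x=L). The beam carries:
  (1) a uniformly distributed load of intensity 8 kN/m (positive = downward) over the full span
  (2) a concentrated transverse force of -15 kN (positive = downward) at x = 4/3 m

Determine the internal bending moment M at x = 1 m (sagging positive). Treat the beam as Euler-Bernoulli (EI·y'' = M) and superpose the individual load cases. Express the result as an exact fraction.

M(1) = -8/9 kN·m

Load 1 — uniform load w=8 kN/m over full span:
  M_1 = wLx/2 - wL²/12 - wx²/2 = 8·4·1/2 - 8·4²/12 - 8·1²/2 = 4/3 kN·m
Load 2 — point force P=-15 kN at a=4/3 m (b=L-a=8/3):
  M_2 = Pb²(3a+b)x/L³ - Pab²/L²  [x≤a] = (-15)·(8/3)²·(3·(4/3)+(8/3))·1/4³ - (-15)·(4/3)·(8/3)²/4² = -20/9 kN·m
Superposition: M = Σ M_i = -8/9 kN·m ≈ -0.888889 kN·m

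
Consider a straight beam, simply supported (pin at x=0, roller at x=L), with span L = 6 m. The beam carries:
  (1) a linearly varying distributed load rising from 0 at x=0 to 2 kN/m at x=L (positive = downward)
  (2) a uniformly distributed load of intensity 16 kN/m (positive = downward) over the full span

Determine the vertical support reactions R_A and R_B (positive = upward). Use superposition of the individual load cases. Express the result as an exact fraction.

Load 1 — triangular load w₀=2 kN/m (0→w₀ over full span):
  R_A = w₀L/6 = 2·6/6 = 2 kN
  R_B = w₀L/3 = 2·6/3 = 4 kN
Load 2 — uniform load w=16 kN/m over full span:
  R_A = wL/2 = 16·6/2 = 48 kN
  R_B = wL/2 = 16·6/2 = 48 kN
Superposition: R_A = 50 kN, R_B = 52 kN

R_A = 50 kN, R_B = 52 kN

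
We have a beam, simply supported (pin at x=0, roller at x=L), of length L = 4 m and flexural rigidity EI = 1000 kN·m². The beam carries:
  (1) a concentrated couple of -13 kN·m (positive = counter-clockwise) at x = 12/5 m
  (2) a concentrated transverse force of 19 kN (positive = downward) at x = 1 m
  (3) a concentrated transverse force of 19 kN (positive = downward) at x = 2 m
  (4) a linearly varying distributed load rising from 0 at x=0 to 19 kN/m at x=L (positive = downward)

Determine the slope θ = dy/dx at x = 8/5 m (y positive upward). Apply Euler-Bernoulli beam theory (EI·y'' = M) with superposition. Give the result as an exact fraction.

θ(8/5) = -766193/45000000 rad

Load 1 — applied couple M₀=-13 kN·m at a=12/5 m (b=L-a=8/5):
  θ_1 = (M₀x²/(2L)+C₁)/EI  [x≤a] with C₁=M₀(3b²-L²)/(6L)=338/75 = ((-13)·(8/5)²/(2·4)+(338/75))/1000 = 13/37500 rad
Load 2 — point force P=19 kN at a=1 m (b=L-a=3):
  θ_2 = -Pa(2L²-6Lx+3x²+a²)/(6LEI)  [x>a] = -19·1·(2·4²-6·4·(8/5)+3·(8/5)²+1²)/(6·4·1000) = -361/200000 rad
Load 3 — point force P=19 kN at a=2 m (b=L-a=2):
  θ_3 = -Pb(L²-b²-3x²)/(6LEI)  [x≤a] = -19·2·(4²-2²-3·(8/5)²)/(6·4·1000) = -171/25000 rad
Load 4 — triangular load w₀=19 kN/m (0→w₀ over full span):
  θ_4 = -w₀(7L⁴-30L²x²+15x⁴)/(360LEI) = -19·(7·4⁴-30·4²·(8/5)²+15·(8/5)⁴)/(360·4·1000) = -6137/703125 rad
Superposition: θ = Σ θ_i = -766193/45000000 rad ≈ -0.017027 rad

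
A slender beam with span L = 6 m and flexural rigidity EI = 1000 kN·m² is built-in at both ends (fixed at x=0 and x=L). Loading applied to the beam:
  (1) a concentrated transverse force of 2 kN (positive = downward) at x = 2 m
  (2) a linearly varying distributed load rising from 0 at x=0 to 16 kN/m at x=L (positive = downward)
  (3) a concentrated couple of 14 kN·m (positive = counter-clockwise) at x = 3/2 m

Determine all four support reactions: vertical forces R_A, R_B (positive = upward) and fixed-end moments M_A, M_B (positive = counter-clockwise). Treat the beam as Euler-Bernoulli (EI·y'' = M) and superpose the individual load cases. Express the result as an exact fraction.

Load 1 — point force P=2 kN at a=2 m (b=L-a=4):
  R_A = Pb²(3a+b)/L³ = 2·4²·(3·2+4)/6³ = 40/27 kN
  M_A = Pab²/L² = 2·2·4²/6² = 16/9 kN·m
  R_B = Pa²(a+3b)/L³ = 2·2²·(2+3·4)/6³ = 14/27 kN
  M_B = -Pa²b/L² = -2·2²·4/6² = -8/9 kN·m
Load 2 — triangular load w₀=16 kN/m (0→w₀ over full span):
  R_A = 3w₀L/20 = 3·16·6/20 = 72/5 kN
  M_A = w₀L²/30 = 16·6²/30 = 96/5 kN·m
  R_B = 7w₀L/20 = 7·16·6/20 = 168/5 kN
  M_B = -w₀L²/20 = -16·6²/20 = -144/5 kN·m
Load 3 — applied couple M₀=14 kN·m at a=3/2 m (b=L-a=9/2):
  R_A = 6M₀ab/L³ = 6·14·(3/2)·(9/2)/6³ = 21/8 kN
  M_A = M₀b(2a-b)/L² = 14·(9/2)·(2·(3/2)-(9/2))/6² = -21/8 kN·m
  R_B = -6M₀ab/L³ = -6·14·(3/2)·(9/2)/6³ = -21/8 kN
  M_B = M₀a(2b-a)/L² = 14·(3/2)·(2·(9/2)-(3/2))/6² = 35/8 kN·m
Superposition: R_A = 19987/1080 kN, M_A = 6607/360 kN·m, R_B = 34013/1080 kN, M_B = -9113/360 kN·m

R_A = 19987/1080 kN, M_A = 6607/360 kN·m, R_B = 34013/1080 kN, M_B = -9113/360 kN·m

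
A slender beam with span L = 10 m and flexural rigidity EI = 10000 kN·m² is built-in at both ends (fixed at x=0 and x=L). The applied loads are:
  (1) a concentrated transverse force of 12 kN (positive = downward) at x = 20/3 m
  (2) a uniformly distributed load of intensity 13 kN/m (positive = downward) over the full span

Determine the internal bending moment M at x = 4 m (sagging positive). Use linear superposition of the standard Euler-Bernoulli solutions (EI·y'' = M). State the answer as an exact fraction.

Load 1 — point force P=12 kN at a=20/3 m (b=L-a=10/3):
  M_1 = Pb²(3a+b)x/L³ - Pab²/L²  [x≤a] = 12·(10/3)²·(3·(20/3)+(10/3))·4/10³ - 12·(20/3)·(10/3)²/10² = 32/9 kN·m
Load 2 — uniform load w=13 kN/m over full span:
  M_2 = wLx/2 - wL²/12 - wx²/2 = 13·10·4/2 - 13·10²/12 - 13·4²/2 = 143/3 kN·m
Superposition: M = Σ M_i = 461/9 kN·m ≈ 51.222222 kN·m

M(4) = 461/9 kN·m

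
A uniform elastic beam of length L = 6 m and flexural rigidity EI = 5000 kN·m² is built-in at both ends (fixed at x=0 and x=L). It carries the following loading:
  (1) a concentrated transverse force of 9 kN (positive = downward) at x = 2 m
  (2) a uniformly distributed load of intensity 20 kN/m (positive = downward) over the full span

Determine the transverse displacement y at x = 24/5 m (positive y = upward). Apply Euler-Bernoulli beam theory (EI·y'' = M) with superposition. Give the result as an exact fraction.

y(24/5) = -933/156250 m

Load 1 — point force P=9 kN at a=2 m (b=L-a=4):
  y_1 = -Pa²(L-x)²(3bL-(3b+a)(L-x))/(6L³EI)  [x>a] = -9·2²·(6-(24/5))²·(3·4·6-(3·4+2)·(6-(24/5)))/(6·6³·5000) = -69/156250 m
Load 2 — uniform load w=20 kN/m over full span:
  y_2 = -wx²(L-x)²/(24EI) = -20·(24/5)²·(6-(24/5))²/(24·5000) = -432/78125 m
Superposition: y = Σ y_i = -933/156250 m ≈ -0.005971 m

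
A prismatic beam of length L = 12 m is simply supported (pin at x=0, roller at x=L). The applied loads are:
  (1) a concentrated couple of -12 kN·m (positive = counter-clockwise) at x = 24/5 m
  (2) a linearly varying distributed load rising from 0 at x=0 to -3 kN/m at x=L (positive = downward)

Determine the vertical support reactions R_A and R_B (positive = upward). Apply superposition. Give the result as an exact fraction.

R_A = -7 kN, R_B = -11 kN

Load 1 — applied couple M₀=-12 kN·m at a=24/5 m (b=L-a=36/5):
  R_A = M₀/L = (-12)/12 = -1 kN
  R_B = -M₀/L = -(-12)/12 = 1 kN
Load 2 — triangular load w₀=-3 kN/m (0→w₀ over full span):
  R_A = w₀L/6 = (-3)·12/6 = -6 kN
  R_B = w₀L/3 = (-3)·12/3 = -12 kN
Superposition: R_A = -7 kN, R_B = -11 kN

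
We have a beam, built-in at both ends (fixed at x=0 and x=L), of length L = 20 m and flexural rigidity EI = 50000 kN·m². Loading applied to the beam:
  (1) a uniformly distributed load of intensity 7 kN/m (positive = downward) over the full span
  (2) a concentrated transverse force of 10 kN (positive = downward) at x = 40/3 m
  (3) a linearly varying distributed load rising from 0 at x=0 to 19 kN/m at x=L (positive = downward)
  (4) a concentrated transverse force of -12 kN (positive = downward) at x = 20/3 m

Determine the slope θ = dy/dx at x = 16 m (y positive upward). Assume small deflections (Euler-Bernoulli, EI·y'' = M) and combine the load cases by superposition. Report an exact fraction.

θ(16) = 9362/421875 rad

Load 1 — uniform load w=7 kN/m over full span:
  θ_1 = -wx(L-x)(L-2x)/(12EI) = -7·16·(20-16)·(20-2·16)/(12·50000) = 28/3125 rad
Load 2 — point force P=10 kN at a=40/3 m (b=L-a=20/3):
  θ_2 = Pa²(L-x)(2bL-(3b+a)(L-x))/(2L³EI)  [x>a] = 10·(40/3)²·(20-16)·(2·(20/3)·20-(3·(20/3)+(40/3))·(20-16))/(2·20³·50000) = 4/3375 rad
Load 3 — triangular load w₀=19 kN/m (0→w₀ over full span):
  θ_3 = -w₀(2x(L-x)(L-2x)(x+2L)+x²(L-x)²)/(120LEI) = -19·(2·16·(20-16)·(20-2·16)·(16+2·20)+16²·(20-16)²)/(120·20·50000) = 608/46875 rad
Load 4 — point force P=-12 kN at a=20/3 m (b=L-a=40/3):
  θ_4 = Pa²(L-x)(2bL-(3b+a)(L-x))/(2L³EI)  [x>a] = (-12)·(20/3)²·(20-16)·(2·(40/3)·20-(3·(40/3)+(20/3))·(20-16))/(2·20³·50000) = -26/28125 rad
Superposition: θ = Σ θ_i = 9362/421875 rad ≈ 0.022191 rad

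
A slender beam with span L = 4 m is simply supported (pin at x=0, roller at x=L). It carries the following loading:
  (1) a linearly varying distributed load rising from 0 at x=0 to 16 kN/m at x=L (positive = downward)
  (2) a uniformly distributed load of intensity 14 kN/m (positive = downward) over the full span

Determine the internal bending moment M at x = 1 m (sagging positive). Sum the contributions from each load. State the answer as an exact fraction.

Load 1 — triangular load w₀=16 kN/m (0→w₀ over full span):
  M_1 = w₀Lx/6 - w₀x³/(6L) = 16·4·1/6 - 16·1³/(6·4) = 10 kN·m
Load 2 — uniform load w=14 kN/m over full span:
  M_2 = wx(L-x)/2 = 14·1·(4-1)/2 = 21 kN·m
Superposition: M = Σ M_i = 31 kN·m ≈ 31.000000 kN·m

M(1) = 31 kN·m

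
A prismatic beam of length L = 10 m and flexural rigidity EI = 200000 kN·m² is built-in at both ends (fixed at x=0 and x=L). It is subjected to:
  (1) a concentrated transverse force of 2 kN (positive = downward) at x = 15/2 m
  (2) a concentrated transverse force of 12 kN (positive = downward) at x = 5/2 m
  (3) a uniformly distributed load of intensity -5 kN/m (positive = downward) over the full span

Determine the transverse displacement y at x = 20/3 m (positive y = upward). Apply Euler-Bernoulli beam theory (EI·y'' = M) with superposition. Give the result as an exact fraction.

y(20/3) = 121/311040 m

Load 1 — point force P=2 kN at a=15/2 m (b=L-a=5/2):
  y_1 = -Pb²x²(3aL-(3a+b)x)/(6L³EI)  [x≤a] = -2·(5/2)²·(20/3)²·(3·(15/2)·10-(3·(15/2)+(5/2))·(20/3))/(6·10³·200000) = -7/259200 m
Load 2 — point force P=12 kN at a=5/2 m (b=L-a=15/2):
  y_2 = -Pa²(L-x)²(3bL-(3b+a)(L-x))/(6L³EI)  [x>a] = -12·(5/2)²·(10-(20/3))²·(3·(15/2)·10-(3·(15/2)+(5/2))·(10-(20/3)))/(6·10³·200000) = -17/172800 m
Load 3 — uniform load w=-5 kN/m over full span:
  y_3 = -wx²(L-x)²/(24EI) = -(-5)·(20/3)²·(10-(20/3))²/(24·200000) = 1/1944 m
Superposition: y = Σ y_i = 121/311040 m ≈ 0.000389 m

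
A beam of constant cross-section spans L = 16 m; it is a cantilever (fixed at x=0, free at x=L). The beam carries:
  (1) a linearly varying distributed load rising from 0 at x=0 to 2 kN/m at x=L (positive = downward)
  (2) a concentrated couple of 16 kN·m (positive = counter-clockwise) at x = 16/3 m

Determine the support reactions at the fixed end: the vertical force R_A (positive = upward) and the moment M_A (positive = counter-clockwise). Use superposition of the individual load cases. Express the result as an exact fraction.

Load 1 — triangular load w₀=2 kN/m (0→w₀ over full span):
  R_A = w₀L/2 = 2·16/2 = 16 kN
  M_A = w₀L²/3 = 2·16²/3 = 512/3 kN·m
Load 2 — applied couple M₀=16 kN·m at a=16/3 m (b=L-a=32/3):
  R_A = 0 kN
  M_A = -M₀ = -16 kN·m
Superposition: R_A = 16 kN, M_A = 464/3 kN·m

R_A = 16 kN, M_A = 464/3 kN·m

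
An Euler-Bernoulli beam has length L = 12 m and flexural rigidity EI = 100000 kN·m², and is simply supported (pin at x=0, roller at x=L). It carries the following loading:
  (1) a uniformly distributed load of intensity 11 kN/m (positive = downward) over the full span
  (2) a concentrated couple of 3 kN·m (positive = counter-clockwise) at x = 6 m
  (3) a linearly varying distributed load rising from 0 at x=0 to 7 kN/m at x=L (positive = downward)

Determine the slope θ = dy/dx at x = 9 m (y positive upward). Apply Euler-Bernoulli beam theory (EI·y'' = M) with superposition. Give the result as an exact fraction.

Load 1 — uniform load w=11 kN/m over full span:
  θ_1 = -w(L³-6Lx²+4x³)/(24EI) = -11·(12³-6·12·9²+4·9³)/(24·100000) = 1089/200000 rad
Load 2 — applied couple M₀=3 kN·m at a=6 m (b=L-a=6):
  θ_2 = (M₀x²/(2L)-M₀(x-a)+C₁)/EI  [x>a] with C₁=M₀(3b²-L²)/(6L)=-3/2 = (3·9²/(2·12)-3·(9-6)+(-3/2))/100000 = -3/800000 rad
Load 3 — triangular load w₀=7 kN/m (0→w₀ over full span):
  θ_3 = -w₀(7L⁴-30L²x²+15x⁴)/(360LEI) = -7·(7·12⁴-30·12²·9²+15·9⁴)/(360·12·100000) = 27573/16000000 rad
Superposition: θ = Σ θ_i = 114633/16000000 rad ≈ 0.007165 rad

θ(9) = 114633/16000000 rad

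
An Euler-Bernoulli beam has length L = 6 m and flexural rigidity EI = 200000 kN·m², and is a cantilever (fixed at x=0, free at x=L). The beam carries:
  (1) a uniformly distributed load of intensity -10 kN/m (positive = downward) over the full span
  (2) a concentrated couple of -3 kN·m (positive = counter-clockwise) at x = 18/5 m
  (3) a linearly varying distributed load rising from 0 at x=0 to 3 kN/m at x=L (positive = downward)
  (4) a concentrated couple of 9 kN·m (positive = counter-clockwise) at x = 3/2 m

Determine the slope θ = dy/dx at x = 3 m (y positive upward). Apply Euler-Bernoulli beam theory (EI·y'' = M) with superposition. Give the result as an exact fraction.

Load 1 — uniform load w=-10 kN/m over full span:
  θ_1 = -wx(x²-3Lx+3L²)/(6EI) = -(-10)·3·(3²-3·6·3+3·6²)/(6·200000) = 63/40000 rad
Load 2 — applied couple M₀=-3 kN·m at a=18/5 m (b=L-a=12/5):
  θ_2 = M₀x/EI  [x≤a] = (-3)·3/200000 = -9/200000 rad
Load 3 — triangular load w₀=3 kN/m (0→w₀ over full span):
  θ_3 = (w₀Lx²/4-w₀L²x/3-w₀x⁴/(24L))/EI = (3·6·3²/4-3·6²·3/3-3·3⁴/(24·6))/200000 = -1107/3200000 rad
Load 4 — applied couple M₀=9 kN·m at a=3/2 m (b=L-a=9/2):
  θ_4 = M₀a/EI  [x>a] = 9·(3/2)/200000 = 27/400000 rad
Superposition: θ = Σ θ_i = 801/640000 rad ≈ 0.001252 rad

θ(3) = 801/640000 rad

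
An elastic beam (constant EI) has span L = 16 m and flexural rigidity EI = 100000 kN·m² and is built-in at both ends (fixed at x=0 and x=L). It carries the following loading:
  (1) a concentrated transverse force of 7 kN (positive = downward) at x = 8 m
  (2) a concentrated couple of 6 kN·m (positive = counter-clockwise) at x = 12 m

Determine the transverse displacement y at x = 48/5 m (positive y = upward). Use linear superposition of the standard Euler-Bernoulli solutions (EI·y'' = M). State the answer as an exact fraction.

Load 1 — point force P=7 kN at a=8 m (b=L-a=8):
  y_1 = -Pa²(L-x)²(3bL-(3b+a)(L-x))/(6L³EI)  [x>a] = -7·8²·(16-(48/5))²·(3·8·16-(3·8+8)·(16-(48/5)))/(6·16³·100000) = -1568/1171875 m
Load 2 — applied couple M₀=6 kN·m at a=12 m (b=L-a=4):
  y_2 = (R_Ax³/6 - M_Ax²/2)/EI  [x≤a] with R_A=27/64, M_A=15/8 = ((27/64)·(48/5)³/6 - (15/8)·(48/5)²/2)/100000 = -189/781250 m
Superposition: y = Σ y_i = -3703/2343750 m ≈ -0.001580 m

y(48/5) = -3703/2343750 m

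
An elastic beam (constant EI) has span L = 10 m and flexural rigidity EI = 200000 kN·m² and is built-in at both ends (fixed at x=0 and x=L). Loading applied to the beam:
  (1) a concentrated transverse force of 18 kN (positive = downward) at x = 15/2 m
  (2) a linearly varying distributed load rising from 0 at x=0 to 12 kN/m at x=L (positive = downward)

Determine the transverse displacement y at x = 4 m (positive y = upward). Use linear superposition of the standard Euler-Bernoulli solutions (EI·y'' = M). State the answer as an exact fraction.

y(4) = -8787/10000000 m

Load 1 — point force P=18 kN at a=15/2 m (b=L-a=5/2):
  y_1 = -Pb²x²(3aL-(3a+b)x)/(6L³EI)  [x≤a] = -18·(5/2)²·4²·(3·(15/2)·10-(3·(15/2)+(5/2))·4)/(6·10³·200000) = -3/16000 m
Load 2 — triangular load w₀=12 kN/m (0→w₀ over full span):
  y_2 = -w₀x²(L-x)²(x+2L)/(120LEI) = -12·4²·(10-4)²·(4+2·10)/(120·10·200000) = -54/78125 m
Superposition: y = Σ y_i = -8787/10000000 m ≈ -0.000879 m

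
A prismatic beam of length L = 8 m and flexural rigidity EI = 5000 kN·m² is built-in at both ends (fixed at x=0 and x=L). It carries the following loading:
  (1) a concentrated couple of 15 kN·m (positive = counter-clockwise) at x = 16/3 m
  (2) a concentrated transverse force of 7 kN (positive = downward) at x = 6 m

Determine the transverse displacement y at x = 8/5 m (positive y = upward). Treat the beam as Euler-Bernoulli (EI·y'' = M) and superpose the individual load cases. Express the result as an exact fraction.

Load 1 — applied couple M₀=15 kN·m at a=16/3 m (b=L-a=8/3):
  y_1 = (R_Ax³/6 - M_Ax²/2)/EI  [x≤a] with R_A=5/2, M_A=5 = ((5/2)·(8/5)³/6 - 5·(8/5)²/2)/5000 = -44/46875 m
Load 2 — point force P=7 kN at a=6 m (b=L-a=2):
  y_2 = -Pb²x²(3aL-(3a+b)x)/(6L³EI)  [x≤a] = -7·2²·(8/5)²·(3·6·8-(3·6+2)·(8/5))/(6·8³·5000) = -49/93750 m
Superposition: y = Σ y_i = -137/93750 m ≈ -0.001461 m

y(8/5) = -137/93750 m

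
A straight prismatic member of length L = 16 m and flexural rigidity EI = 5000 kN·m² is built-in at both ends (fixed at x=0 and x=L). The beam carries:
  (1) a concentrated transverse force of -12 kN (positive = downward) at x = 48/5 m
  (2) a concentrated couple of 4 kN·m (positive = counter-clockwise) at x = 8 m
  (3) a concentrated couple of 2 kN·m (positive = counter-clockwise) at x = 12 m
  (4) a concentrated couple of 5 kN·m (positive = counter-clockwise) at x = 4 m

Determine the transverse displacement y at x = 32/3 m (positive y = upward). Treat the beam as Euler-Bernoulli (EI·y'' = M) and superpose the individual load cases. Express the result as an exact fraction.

Load 1 — point force P=-12 kN at a=48/5 m (b=L-a=32/5):
  y_1 = -Pa²(L-x)²(3bL-(3b+a)(L-x))/(6L³EI)  [x>a] = -(-12)·(48/5)²·(16-(32/3))²·(3·(32/5)·16-(3·(32/5)+(48/5))·(16-(32/3)))/(6·16³·5000) = 3072/78125 m
Load 2 — applied couple M₀=4 kN·m at a=8 m (b=L-a=8):
  y_2 = (R_Ax³/6 - M_Ax²/2 - M₀(x-a)²/2)/EI  [x>a] with R_A=3/8, M_A=1 = ((3/8)·(32/3)³/6 - 1·(32/3)²/2 - 4·((32/3)-8)²/2)/5000 = 16/16875 m
Load 3 — applied couple M₀=2 kN·m at a=12 m (b=L-a=4):
  y_3 = (R_Ax³/6 - M_Ax²/2)/EI  [x≤a] with R_A=9/64, M_A=5/8 = ((9/64)·(32/3)³/6 - (5/8)·(32/3)²/2)/5000 = -8/5625 m
Load 4 — applied couple M₀=5 kN·m at a=4 m (b=L-a=12):
  y_4 = (R_Ax³/6 - M_Ax²/2 - M₀(x-a)²/2)/EI  [x>a] with R_A=45/128, M_A=-15/16 = ((45/128)·(32/3)³/6 - (-15/16)·(32/3)²/2 - 5·((32/3)-4)²/2)/5000 = 1/375 m
Superposition: y = Σ y_i = 87569/2109375 m ≈ 0.041514 m

y(32/3) = 87569/2109375 m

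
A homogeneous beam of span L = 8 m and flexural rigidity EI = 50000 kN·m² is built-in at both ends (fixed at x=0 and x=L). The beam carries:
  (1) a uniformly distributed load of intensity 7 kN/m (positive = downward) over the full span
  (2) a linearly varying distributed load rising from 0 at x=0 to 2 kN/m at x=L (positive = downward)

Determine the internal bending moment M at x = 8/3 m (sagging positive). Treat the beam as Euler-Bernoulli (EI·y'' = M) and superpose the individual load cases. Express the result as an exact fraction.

M(8/3) = 5584/405 kN·m

Load 1 — uniform load w=7 kN/m over full span:
  M_1 = wLx/2 - wL²/12 - wx²/2 = 7·8·(8/3)/2 - 7·8²/12 - 7·(8/3)²/2 = 112/9 kN·m
Load 2 — triangular load w₀=2 kN/m (0→w₀ over full span):
  M_2 = 3w₀Lx/20 - w₀L²/30 - w₀x³/(6L) = 3·2·8·(8/3)/20 - 2·8²/30 - 2·(8/3)³/(6·8) = 544/405 kN·m
Superposition: M = Σ M_i = 5584/405 kN·m ≈ 13.787654 kN·m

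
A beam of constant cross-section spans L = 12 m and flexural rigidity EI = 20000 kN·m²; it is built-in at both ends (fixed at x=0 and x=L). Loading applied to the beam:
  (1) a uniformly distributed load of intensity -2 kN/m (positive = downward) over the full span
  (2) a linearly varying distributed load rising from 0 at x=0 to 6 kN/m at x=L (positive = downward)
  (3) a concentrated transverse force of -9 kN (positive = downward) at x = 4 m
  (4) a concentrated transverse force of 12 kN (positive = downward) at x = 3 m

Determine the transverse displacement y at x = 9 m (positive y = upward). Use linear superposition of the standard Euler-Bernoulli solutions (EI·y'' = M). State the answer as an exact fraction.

y(9) = -1437/800000 m

Load 1 — uniform load w=-2 kN/m over full span:
  y_1 = -wx²(L-x)²/(24EI) = -(-2)·9²·(12-9)²/(24·20000) = 243/80000 m
Load 2 — triangular load w₀=6 kN/m (0→w₀ over full span):
  y_2 = -w₀x²(L-x)²(x+2L)/(120LEI) = -6·9²·(12-9)²·(9+2·12)/(120·12·20000) = -8019/1600000 m
Load 3 — point force P=-9 kN at a=4 m (b=L-a=8):
  y_3 = -Pa²(L-x)²(3bL-(3b+a)(L-x))/(6L³EI)  [x>a] = -(-9)·4²·(12-9)²·(3·8·12-(3·8+4)·(12-9))/(6·12³·20000) = 51/40000 m
Load 4 — point force P=12 kN at a=3 m (b=L-a=9):
  y_4 = -Pa²(L-x)²(3bL-(3b+a)(L-x))/(6L³EI)  [x>a] = -12·3²·(12-9)²·(3·9·12-(3·9+3)·(12-9))/(6·12³·20000) = -351/320000 m
Superposition: y = Σ y_i = -1437/800000 m ≈ -0.001796 m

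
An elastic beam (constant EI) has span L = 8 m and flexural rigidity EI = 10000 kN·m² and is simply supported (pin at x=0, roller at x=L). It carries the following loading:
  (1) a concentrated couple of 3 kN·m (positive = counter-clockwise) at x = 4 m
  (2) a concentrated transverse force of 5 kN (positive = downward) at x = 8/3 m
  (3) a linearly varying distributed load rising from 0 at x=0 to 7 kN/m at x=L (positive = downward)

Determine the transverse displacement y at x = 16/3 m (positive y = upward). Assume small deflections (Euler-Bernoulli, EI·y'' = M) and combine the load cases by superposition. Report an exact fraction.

y(16/3) = -18457/911250 m

Load 1 — applied couple M₀=3 kN·m at a=4 m (b=L-a=4):
  y_1 = (M₀x³/(6L)-M₀(x-a)²/2+C₁x)/EI  [x>a] with C₁=M₀(3b²-L²)/(6L)=-1 = (3·(16/3)³/(6·8)-3·((16/3)-4)²/2+(-1)·(16/3))/10000 = 1/6750 m
Load 2 — point force P=5 kN at a=8/3 m (b=L-a=16/3):
  y_2 = -Pa(L-x)(2Lx-a²-x²)/(6LEI)  [x>a] = -5·(8/3)·(8-(16/3))·(2·8·(16/3)-(8/3)²-(16/3)²)/(6·8·10000) = -112/30375 m
Load 3 — triangular load w₀=7 kN/m (0→w₀ over full span):
  y_3 = -w₀x(7L⁴-10L²x²+3x⁴)/(360LEI) = -7·(16/3)·(7·8⁴-10·8²·(16/3)²+3·(16/3)⁴)/(360·8·10000) = -7616/455625 m
Superposition: y = Σ y_i = -18457/911250 m ≈ -0.020255 m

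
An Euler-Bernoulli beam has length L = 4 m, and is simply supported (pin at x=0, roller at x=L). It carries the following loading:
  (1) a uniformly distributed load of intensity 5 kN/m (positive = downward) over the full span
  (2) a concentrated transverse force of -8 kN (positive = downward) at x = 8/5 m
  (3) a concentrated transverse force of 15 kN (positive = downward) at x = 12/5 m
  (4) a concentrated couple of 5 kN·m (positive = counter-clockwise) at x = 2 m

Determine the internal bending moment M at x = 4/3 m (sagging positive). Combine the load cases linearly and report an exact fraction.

M(4/3) = 547/45 kN·m

Load 1 — uniform load w=5 kN/m over full span:
  M_1 = wx(L-x)/2 = 5·(4/3)·(4-(4/3))/2 = 80/9 kN·m
Load 2 — point force P=-8 kN at a=8/5 m (b=L-a=12/5):
  M_2 = Pbx/L  [x≤a] = (-8)·(12/5)·(4/3)/4 = -32/5 kN·m
Load 3 — point force P=15 kN at a=12/5 m (b=L-a=8/5):
  M_3 = Pbx/L  [x≤a] = 15·(8/5)·(4/3)/4 = 8 kN·m
Load 4 — applied couple M₀=5 kN·m at a=2 m (b=L-a=2):
  M_4 = M₀x/L  [x≤a] = 5·(4/3)/4 = 5/3 kN·m
Superposition: M = Σ M_i = 547/45 kN·m ≈ 12.155556 kN·m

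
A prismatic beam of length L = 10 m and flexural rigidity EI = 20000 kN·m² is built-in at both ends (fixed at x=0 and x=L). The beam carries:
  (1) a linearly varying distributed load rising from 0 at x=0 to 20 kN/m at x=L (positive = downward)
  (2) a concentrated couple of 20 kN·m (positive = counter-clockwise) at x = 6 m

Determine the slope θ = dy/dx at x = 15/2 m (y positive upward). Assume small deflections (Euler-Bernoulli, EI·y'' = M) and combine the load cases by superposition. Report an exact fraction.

Load 1 — triangular load w₀=20 kN/m (0→w₀ over full span):
  θ_1 = -w₀(2x(L-x)(L-2x)(x+2L)+x²(L-x)²)/(120LEI) = -20·(2·(15/2)·(10-(15/2))·(10-2·(15/2))·((15/2)+2·10)+(15/2)²·(10-(15/2))²)/(120·10·20000) = 41/10240 rad
Load 2 — applied couple M₀=20 kN·m at a=6 m (b=L-a=4):
  θ_2 = (R_Ax²/2 - M_Ax - M₀(x-a))/EI  [x>a] with R_A=72/25, M_A=32/5 = ((72/25)·(15/2)²/2 - (32/5)·(15/2) - 20·((15/2)-6))/20000 = 3/20000 rad
Superposition: θ = Σ θ_i = 5317/1280000 rad ≈ 0.004154 rad

θ(15/2) = 5317/1280000 rad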